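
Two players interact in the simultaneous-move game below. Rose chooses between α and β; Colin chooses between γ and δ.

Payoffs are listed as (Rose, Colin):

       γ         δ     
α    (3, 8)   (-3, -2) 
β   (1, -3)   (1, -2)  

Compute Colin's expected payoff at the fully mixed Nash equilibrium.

First find x, the probability Rose plays α, from Colin's indifference between γ and δ: 8x − 3(1−x) = −2x − 2(1−x), giving x = 1/11.
Since Colin is indifferent in equilibrium, Colin's expected payoff equals the payoff from either column against (1/11, 10/11). Using γ: 8(1/11) − 3(10/11) = -2.

-2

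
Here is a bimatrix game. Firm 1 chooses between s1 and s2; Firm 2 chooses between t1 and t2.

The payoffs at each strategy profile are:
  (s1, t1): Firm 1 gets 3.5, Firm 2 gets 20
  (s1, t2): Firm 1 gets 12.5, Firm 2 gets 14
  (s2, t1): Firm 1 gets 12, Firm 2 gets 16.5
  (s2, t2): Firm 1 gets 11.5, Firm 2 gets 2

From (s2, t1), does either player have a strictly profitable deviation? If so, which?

Firm 1 at (s2, t1) earns 12; deviating to s1 yields 3.5 — not better.
Firm 2 earns 16.5; deviating to t2 yields 2 — not better.
Neither player can strictly improve; the profile is a Nash equilibrium.

Neither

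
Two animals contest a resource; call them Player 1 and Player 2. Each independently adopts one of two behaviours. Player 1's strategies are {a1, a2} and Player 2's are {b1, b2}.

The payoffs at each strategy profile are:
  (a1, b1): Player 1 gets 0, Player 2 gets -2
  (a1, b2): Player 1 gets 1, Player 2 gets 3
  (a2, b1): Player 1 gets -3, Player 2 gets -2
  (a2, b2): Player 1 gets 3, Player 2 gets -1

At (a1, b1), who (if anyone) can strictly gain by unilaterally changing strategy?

Player 1 at (a1, b1) earns 0; deviating to a2 yields -3 — not better.
Player 2 earns -2; deviating to b2 yields 3 — a strict improvement.
Only Player 2 has a strictly profitable deviation.

Player 2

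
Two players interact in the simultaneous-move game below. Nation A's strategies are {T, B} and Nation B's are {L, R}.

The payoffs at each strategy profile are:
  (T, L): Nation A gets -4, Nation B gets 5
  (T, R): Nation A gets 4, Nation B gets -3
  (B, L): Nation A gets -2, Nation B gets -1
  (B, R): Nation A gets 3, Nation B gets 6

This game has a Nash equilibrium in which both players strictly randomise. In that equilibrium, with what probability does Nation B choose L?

Let c be the probability that Nation B plays L. In a completely mixed equilibrium, Nation A must be indifferent between T and B.
Nation A's expected payoff from T is −4c + 4(1−c); from B it is −2c + 3(1−c).
Setting these equal: −8c + 4 = −5c + 3, so c = 1/3.

1/3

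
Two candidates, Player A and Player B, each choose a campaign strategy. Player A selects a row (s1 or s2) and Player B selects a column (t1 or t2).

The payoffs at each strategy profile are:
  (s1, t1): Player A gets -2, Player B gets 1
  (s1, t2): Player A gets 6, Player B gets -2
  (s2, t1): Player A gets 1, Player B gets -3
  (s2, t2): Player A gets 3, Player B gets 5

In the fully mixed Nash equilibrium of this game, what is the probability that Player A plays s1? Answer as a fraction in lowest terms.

Let p be the probability that Player A plays s1. In a completely mixed equilibrium, Player B must be indifferent between t1 and t2.
Player B's expected payoff from t1 is p − 3(1−p); from t2 it is −2p + 5(1−p).
Setting these equal: 4p − 3 = −7p + 5, so p = 8/11.

8/11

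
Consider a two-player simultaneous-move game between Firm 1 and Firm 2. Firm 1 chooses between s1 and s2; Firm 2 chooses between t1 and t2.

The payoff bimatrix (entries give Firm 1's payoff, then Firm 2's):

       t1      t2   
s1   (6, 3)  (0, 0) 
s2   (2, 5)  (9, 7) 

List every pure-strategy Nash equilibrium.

(s1, t1): Firm 1 gets 6 ≥ 2 from s2, and Firm 2 gets 3 ≥ 0 from t2 — Nash equilibrium.
(s1, t2): Firm 1 prefers s2 (9 > 0); Firm 2 prefers t1 (3 > 0) — not an equilibrium.
(s2, t1): Firm 1 prefers s1 (6 > 2); Firm 2 prefers t2 (7 > 5) — not an equilibrium.
(s2, t2): Firm 1 gets 9 ≥ 0 from s1, and Firm 2 gets 7 ≥ 5 from t1 — Nash equilibrium.

(s1, t1) and (s2, t2)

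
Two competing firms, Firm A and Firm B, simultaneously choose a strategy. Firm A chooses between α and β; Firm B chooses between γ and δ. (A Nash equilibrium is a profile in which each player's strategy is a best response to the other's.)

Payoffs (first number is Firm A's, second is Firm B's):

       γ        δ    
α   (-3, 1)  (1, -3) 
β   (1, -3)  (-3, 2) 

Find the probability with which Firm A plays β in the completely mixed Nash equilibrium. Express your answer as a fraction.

Let x be the probability that Firm A plays α. In a completely mixed equilibrium, Firm B must be indifferent between γ and δ.
Firm B's expected payoff from γ is x − 3(1−x); from δ it is −3x + 2(1−x).
Setting these equal: 4x − 3 = −5x + 2, so x = 5/9.
Therefore Firm A plays β with probability 1 − 5/9 = 4/9.

4/9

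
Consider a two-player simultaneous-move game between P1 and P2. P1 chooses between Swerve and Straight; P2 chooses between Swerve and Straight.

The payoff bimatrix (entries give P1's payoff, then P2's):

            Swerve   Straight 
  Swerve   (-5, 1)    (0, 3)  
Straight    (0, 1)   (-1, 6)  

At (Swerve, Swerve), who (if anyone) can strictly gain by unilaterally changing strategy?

P1 at (Swerve, Swerve) earns -5; deviating to Straight yields 0 — a strict improvement.
P2 earns 1; deviating to Straight yields 3 — a strict improvement.
Both P1 and P2 have strictly profitable deviations.

Both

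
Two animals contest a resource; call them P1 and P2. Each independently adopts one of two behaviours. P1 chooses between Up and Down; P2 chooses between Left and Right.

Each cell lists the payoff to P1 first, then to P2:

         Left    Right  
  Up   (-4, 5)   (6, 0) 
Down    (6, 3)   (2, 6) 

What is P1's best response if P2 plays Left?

Down

Against Left, P1 earns -4 from Up and 6 from Down.
So Down is the best response.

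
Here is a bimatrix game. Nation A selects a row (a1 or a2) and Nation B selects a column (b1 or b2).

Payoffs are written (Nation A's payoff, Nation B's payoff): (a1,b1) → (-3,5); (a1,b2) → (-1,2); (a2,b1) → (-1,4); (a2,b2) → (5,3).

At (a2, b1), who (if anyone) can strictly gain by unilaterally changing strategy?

Neither

Nation A at (a2, b1) earns -1; deviating to a1 yields -3 — not better.
Nation B earns 4; deviating to b2 yields 3 — not better.
Neither player can strictly improve; the profile is a Nash equilibrium.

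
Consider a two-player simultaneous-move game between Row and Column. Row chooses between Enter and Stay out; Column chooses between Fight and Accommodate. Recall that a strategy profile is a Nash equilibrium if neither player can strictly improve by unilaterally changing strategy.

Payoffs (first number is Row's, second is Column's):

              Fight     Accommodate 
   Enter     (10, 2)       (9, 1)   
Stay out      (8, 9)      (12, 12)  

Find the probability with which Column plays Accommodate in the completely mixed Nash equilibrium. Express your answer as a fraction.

Let q be the probability that Column plays Fight. In a completely mixed equilibrium, Row must be indifferent between Enter and Stay out.
Row's expected payoff from Enter is 10q + 9(1−q); from Stay out it is 8q + 12(1−q).
Setting these equal: q + 9 = −4q + 12, so q = 3/5.
Therefore Column plays Accommodate with probability 1 − 3/5 = 2/5.

2/5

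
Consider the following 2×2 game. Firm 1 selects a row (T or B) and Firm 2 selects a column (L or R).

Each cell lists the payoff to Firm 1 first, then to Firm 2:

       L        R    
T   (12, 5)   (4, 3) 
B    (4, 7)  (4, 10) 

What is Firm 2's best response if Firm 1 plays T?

Against T, Firm 2 earns 5 from L and 3 from R.
So L is the best response.

L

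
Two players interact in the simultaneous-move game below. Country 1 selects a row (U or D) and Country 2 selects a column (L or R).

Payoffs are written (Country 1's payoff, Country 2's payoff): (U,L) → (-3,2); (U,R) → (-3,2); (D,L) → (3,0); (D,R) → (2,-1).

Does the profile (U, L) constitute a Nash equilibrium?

No

At (U, L), Country 1 earns -3; switching to D would give 3, so Country 1 would deviate.
Country 2 earns 2; switching to R would give 2, so Country 2 has no profitable deviation.
Since at least one player can profitably deviate, this is not a Nash equilibrium.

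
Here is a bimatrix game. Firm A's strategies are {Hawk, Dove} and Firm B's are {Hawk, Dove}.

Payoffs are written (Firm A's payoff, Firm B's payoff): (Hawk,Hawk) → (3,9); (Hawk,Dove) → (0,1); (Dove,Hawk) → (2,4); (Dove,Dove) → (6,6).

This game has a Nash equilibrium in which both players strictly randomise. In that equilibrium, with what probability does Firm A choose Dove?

4/5

Let x be the probability that Firm A plays Hawk. In a completely mixed equilibrium, Firm B must be indifferent between Hawk and Dove.
Firm B's expected payoff from Hawk is 9x + 4(1−x); from Dove it is x + 6(1−x).
Setting these equal: 5x + 4 = −5x + 6, so x = 1/5.
Therefore Firm A plays Dove with probability 1 − 1/5 = 4/5.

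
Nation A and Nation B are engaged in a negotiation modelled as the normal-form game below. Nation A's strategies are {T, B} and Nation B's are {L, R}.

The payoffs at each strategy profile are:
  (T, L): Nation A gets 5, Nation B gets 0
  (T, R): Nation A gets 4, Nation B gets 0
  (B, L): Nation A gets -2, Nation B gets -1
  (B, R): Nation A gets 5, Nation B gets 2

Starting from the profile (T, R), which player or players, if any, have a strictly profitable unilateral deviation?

Nation A

Nation A at (T, R) earns 4; deviating to B yields 5 — a strict improvement.
Nation B earns 0; deviating to L yields 0 — not better.
Only Nation A has a strictly profitable deviation.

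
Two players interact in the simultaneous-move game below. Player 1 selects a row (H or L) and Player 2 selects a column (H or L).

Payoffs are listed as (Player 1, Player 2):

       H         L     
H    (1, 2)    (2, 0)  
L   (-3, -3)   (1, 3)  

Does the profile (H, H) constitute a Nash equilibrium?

At (H, H), Player 1 earns 1; switching to L would give -3, so Player 1 has no profitable deviation.
Player 2 earns 2; switching to L would give 0, so Player 2 has no profitable deviation.
Neither player can gain by a unilateral deviation, so this profile is a Nash equilibrium.

Yes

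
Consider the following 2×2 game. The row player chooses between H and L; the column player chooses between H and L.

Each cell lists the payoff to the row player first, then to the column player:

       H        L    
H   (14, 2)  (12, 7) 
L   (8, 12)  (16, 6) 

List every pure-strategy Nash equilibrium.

(H, H): the column player prefers L (7 > 2) — not an equilibrium.
(H, L): the row player prefers L (16 > 12) — not an equilibrium.
(L, H): the row player prefers H (14 > 8) — not an equilibrium.
(L, L): the column player prefers H (12 > 6) — not an equilibrium.

none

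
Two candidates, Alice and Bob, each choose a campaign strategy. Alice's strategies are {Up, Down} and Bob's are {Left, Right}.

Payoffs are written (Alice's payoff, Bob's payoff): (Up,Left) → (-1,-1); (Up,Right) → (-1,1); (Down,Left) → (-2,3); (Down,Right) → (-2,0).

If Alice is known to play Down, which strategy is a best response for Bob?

Against Down, Bob earns 3 from Left and 0 from Right.
So Left is the best response.

Left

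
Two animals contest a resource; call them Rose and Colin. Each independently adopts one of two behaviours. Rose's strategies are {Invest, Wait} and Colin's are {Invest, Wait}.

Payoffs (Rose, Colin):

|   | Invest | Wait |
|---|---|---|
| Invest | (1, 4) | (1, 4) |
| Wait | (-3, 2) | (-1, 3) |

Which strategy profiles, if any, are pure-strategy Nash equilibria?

(Invest, Invest): Rose gets 1 ≥ -3 from Wait, and Colin gets 4 ≥ 4 from Wait — Nash equilibrium.
(Invest, Wait): Rose gets 1 ≥ -1 from Wait, and Colin gets 4 ≥ 4 from Invest — Nash equilibrium.
(Wait, Invest): Rose prefers Invest (1 > -3); Colin prefers Wait (3 > 2) — not an equilibrium.
(Wait, Wait): Rose prefers Invest (1 > -1) — not an equilibrium.

(Invest, Invest) and (Invest, Wait)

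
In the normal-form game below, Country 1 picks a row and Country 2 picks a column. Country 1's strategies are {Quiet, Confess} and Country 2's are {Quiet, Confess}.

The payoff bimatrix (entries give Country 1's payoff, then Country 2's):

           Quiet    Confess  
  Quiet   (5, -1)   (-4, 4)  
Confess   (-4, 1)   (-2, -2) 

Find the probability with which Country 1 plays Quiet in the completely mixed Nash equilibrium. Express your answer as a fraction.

3/8

Let r be the probability that Country 1 plays Quiet. In a completely mixed equilibrium, Country 2 must be indifferent between Quiet and Confess.
Country 2's expected payoff from Quiet is −r + (1−r); from Confess it is 4r − 2(1−r).
Setting these equal: −2r + 1 = 6r − 2, so r = 3/8.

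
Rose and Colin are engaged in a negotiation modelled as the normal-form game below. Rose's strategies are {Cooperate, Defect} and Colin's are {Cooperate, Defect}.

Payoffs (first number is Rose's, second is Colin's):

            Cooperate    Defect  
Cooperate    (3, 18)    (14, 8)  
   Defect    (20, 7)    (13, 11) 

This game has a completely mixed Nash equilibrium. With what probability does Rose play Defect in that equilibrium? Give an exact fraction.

Let p be the probability that Rose plays Cooperate. In a completely mixed equilibrium, Colin must be indifferent between Cooperate and Defect.
Colin's expected payoff from Cooperate is 18p + 7(1−p); from Defect it is 8p + 11(1−p).
Setting these equal: 11p + 7 = −3p + 11, so p = 2/7.
Therefore Rose plays Defect with probability 1 − 2/7 = 5/7.

5/7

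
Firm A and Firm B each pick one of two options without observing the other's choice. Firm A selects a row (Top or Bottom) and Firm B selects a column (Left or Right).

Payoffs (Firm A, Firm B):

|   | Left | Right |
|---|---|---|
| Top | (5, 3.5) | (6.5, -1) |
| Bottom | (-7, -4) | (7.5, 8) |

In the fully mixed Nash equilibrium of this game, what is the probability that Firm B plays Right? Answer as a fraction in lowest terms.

12/13

Let q be the probability that Firm B plays Left. In a completely mixed equilibrium, Firm A must be indifferent between Top and Bottom.
Firm A's expected payoff from Top is 5q + 6.5(1−q); from Bottom it is −7q + 7.5(1−q).
Setting these equal: −1.5q + 6.5 = −14.5q + 7.5, so q = 1/13.
Therefore Firm B plays Right with probability 1 − 1/13 = 12/13.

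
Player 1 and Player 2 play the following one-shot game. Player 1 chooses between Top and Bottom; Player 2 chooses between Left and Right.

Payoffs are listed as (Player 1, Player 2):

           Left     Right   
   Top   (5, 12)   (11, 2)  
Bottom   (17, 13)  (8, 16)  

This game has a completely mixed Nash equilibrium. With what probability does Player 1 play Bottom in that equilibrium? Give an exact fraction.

Let r be the probability that Player 1 plays Top. In a completely mixed equilibrium, Player 2 must be indifferent between Left and Right.
Player 2's expected payoff from Left is 12r + 13(1−r); from Right it is 2r + 16(1−r).
Setting these equal: −r + 13 = −14r + 16, so r = 3/13.
Therefore Player 1 plays Bottom with probability 1 − 3/13 = 10/13.

10/13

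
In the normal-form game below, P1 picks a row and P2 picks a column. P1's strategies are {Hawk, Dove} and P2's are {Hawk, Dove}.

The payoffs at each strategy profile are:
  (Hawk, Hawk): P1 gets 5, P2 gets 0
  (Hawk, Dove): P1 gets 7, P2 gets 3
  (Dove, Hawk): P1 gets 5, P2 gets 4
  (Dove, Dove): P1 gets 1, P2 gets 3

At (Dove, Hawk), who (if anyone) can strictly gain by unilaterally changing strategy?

P1 at (Dove, Hawk) earns 5; deviating to Hawk yields 5 — not better.
P2 earns 4; deviating to Dove yields 3 — not better.
Neither player can strictly improve; the profile is a Nash equilibrium.

Neither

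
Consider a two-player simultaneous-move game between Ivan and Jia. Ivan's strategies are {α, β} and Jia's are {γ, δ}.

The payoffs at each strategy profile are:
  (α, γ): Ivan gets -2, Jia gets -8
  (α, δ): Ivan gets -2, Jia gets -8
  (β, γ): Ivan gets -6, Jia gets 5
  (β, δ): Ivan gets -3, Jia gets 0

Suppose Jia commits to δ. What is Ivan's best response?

Against δ, Ivan earns -2 from α and -3 from β.
So α is the best response.

α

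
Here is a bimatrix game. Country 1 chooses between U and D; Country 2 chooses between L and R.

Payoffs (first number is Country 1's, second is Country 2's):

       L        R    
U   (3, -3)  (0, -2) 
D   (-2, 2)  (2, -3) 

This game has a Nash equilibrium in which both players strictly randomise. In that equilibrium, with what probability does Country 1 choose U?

Let p be the probability that Country 1 plays U. In a completely mixed equilibrium, Country 2 must be indifferent between L and R.
Country 2's expected payoff from L is −3p + 2(1−p); from R it is −2p − 3(1−p).
Setting these equal: −5p + 2 = p − 3, so p = 5/6.

5/6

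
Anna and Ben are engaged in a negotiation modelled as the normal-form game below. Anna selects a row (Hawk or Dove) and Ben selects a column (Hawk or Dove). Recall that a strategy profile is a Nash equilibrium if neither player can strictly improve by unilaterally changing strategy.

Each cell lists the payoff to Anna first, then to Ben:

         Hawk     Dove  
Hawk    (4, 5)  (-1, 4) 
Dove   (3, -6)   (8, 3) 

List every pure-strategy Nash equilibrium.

(Hawk, Hawk): Anna gets 4 ≥ 3 from Dove, and Ben gets 5 ≥ 4 from Dove — Nash equilibrium.
(Hawk, Dove): Anna prefers Dove (8 > -1); Ben prefers Hawk (5 > 4) — not an equilibrium.
(Dove, Hawk): Anna prefers Hawk (4 > 3); Ben prefers Dove (3 > -6) — not an equilibrium.
(Dove, Dove): Anna gets 8 ≥ -1 from Hawk, and Ben gets 3 ≥ -6 from Hawk — Nash equilibrium.

(Hawk, Hawk) and (Dove, Dove)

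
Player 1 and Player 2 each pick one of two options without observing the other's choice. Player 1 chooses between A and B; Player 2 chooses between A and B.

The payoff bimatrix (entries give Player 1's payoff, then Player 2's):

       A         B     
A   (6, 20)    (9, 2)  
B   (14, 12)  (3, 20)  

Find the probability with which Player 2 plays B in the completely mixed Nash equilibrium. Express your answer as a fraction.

Let y be the probability that Player 2 plays A. In a completely mixed equilibrium, Player 1 must be indifferent between A and B.
Player 1's expected payoff from A is 6y + 9(1−y); from B it is 14y + 3(1−y).
Setting these equal: −3y + 9 = 11y + 3, so y = 3/7.
Therefore Player 2 plays B with probability 1 − 3/7 = 4/7.

4/7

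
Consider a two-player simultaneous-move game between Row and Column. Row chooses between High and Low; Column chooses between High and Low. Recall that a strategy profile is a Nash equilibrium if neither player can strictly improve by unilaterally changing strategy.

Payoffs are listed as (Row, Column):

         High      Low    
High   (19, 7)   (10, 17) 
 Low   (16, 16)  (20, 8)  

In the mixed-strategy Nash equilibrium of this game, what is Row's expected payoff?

220/13

First find q, the probability Column plays High, from Row's indifference between High and Low: 19q + 10(1−q) = 16q + 20(1−q), giving q = 10/13.
Since Row is indifferent in equilibrium, Row's expected payoff equals the payoff from either row against (10/13, 3/13). Using High: 19(10/13) + 10(3/13) = 220/13.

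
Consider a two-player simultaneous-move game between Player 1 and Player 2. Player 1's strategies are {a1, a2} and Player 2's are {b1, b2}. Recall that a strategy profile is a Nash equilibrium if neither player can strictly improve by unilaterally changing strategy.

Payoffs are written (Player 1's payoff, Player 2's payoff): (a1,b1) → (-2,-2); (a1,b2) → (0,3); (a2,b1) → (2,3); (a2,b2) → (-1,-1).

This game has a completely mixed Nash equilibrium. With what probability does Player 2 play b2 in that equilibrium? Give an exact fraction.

4/5

Let y be the probability that Player 2 plays b1. In a completely mixed equilibrium, Player 1 must be indifferent between a1 and a2.
Player 1's expected payoff from a1 is −2y; from a2 it is 2y − (1−y).
Setting these equal: −2y = 3y − 1, so y = 1/5.
Therefore Player 2 plays b2 with probability 1 − 1/5 = 4/5.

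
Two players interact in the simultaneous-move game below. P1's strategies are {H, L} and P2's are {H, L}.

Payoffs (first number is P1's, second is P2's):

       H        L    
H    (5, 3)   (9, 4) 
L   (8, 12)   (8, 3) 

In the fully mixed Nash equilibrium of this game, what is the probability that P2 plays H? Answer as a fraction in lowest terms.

1/4

Let c be the probability that P2 plays H. In a completely mixed equilibrium, P1 must be indifferent between H and L.
P1's expected payoff from H is 5c + 9(1−c); from L it is 8c + 8(1−c).
Setting these equal: −4c + 9 = 8, so c = 1/4.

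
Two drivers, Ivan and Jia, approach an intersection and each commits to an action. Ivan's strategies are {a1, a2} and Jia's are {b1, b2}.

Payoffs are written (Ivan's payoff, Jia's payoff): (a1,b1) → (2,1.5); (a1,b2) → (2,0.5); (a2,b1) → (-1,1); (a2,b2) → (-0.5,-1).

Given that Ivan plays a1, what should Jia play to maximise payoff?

b1

Against a1, Jia earns 1.5 from b1 and 0.5 from b2.
So b1 is the best response.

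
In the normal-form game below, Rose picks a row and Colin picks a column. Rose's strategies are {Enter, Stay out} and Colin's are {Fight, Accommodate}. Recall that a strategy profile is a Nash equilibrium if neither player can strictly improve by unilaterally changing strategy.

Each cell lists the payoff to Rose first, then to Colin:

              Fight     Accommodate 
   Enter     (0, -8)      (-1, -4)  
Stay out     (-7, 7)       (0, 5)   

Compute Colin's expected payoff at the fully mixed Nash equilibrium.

First find p, the probability Rose plays Enter, from Colin's indifference between Fight and Accommodate: −8p + 7(1−p) = −4p + 5(1−p), giving p = 1/3.
Since Colin is indifferent in equilibrium, Colin's expected payoff equals the payoff from either column against (1/3, 2/3). Using Fight: −8(1/3) + 7(2/3) = 2.

2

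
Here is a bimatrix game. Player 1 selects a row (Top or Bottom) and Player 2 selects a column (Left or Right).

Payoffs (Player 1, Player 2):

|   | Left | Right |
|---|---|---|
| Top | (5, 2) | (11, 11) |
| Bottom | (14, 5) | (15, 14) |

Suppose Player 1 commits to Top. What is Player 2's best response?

Right

Against Top, Player 2 earns 2 from Left and 11 from Right.
So Right is the best response.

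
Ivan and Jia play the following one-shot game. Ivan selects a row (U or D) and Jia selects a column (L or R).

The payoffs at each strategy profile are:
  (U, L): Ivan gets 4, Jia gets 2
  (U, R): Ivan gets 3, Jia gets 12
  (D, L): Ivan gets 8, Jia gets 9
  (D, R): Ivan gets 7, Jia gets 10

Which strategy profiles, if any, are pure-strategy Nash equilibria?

(D, R)

(U, L): Ivan prefers D (8 > 4); Jia prefers R (12 > 2) — not an equilibrium.
(U, R): Ivan prefers D (7 > 3) — not an equilibrium.
(D, L): Jia prefers R (10 > 9) — not an equilibrium.
(D, R): Ivan gets 7 ≥ 3 from U, and Jia gets 10 ≥ 9 from L — Nash equilibrium.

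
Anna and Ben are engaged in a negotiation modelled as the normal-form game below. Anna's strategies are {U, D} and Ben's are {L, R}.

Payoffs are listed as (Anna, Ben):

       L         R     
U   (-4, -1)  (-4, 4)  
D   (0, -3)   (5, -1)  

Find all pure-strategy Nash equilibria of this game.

(U, L): Anna prefers D (0 > -4); Ben prefers R (4 > -1) — not an equilibrium.
(U, R): Anna prefers D (5 > -4) — not an equilibrium.
(D, L): Ben prefers R (-1 > -3) — not an equilibrium.
(D, R): Anna gets 5 ≥ -4 from U, and Ben gets -1 ≥ -3 from L — Nash equilibrium.

(D, R)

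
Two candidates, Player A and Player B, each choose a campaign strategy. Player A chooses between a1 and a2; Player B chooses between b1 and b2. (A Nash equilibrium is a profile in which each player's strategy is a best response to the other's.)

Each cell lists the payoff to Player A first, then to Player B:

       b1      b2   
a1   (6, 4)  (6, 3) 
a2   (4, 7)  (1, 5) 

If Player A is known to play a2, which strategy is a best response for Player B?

b1

Against a2, Player B earns 7 from b1 and 5 from b2.
So b1 is the best response.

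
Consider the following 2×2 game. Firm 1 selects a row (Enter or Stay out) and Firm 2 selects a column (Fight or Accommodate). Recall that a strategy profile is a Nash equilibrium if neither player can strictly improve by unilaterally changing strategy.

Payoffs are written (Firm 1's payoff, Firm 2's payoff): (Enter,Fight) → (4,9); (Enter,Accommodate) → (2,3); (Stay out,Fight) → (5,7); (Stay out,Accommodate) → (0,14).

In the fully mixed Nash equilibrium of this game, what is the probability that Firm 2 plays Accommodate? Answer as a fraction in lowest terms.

1/3

Let q be the probability that Firm 2 plays Fight. In a completely mixed equilibrium, Firm 1 must be indifferent between Enter and Stay out.
Firm 1's expected payoff from Enter is 4q + 2(1−q); from Stay out it is 5q.
Setting these equal: 2q + 2 = 5q, so q = 2/3.
Therefore Firm 2 plays Accommodate with probability 1 − 2/3 = 1/3.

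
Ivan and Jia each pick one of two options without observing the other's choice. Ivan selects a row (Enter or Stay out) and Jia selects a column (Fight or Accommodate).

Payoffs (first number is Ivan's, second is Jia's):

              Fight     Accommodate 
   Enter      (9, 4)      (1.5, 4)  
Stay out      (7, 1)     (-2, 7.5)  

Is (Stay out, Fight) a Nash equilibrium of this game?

At (Stay out, Fight), Ivan earns 7; switching to Enter would give 9, so Ivan would deviate.
Jia earns 1; switching to Accommodate would give 7.5, so Jia would deviate.
Since at least one player can profitably deviate, this is not a Nash equilibrium.

No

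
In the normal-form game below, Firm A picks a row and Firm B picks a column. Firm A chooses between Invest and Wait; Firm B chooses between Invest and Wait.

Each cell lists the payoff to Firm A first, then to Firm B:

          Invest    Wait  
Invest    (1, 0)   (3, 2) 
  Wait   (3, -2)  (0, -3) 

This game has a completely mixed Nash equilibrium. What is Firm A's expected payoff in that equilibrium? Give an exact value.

First find y, the probability Firm B plays Invest, from Firm A's indifference between Invest and Wait: y + 3(1−y) = 3y, giving y = 3/5.
Since Firm A is indifferent in equilibrium, Firm A's expected payoff equals the payoff from either row against (3/5, 2/5). Using Invest: (3/5) + 3(2/5) = 9/5.

9/5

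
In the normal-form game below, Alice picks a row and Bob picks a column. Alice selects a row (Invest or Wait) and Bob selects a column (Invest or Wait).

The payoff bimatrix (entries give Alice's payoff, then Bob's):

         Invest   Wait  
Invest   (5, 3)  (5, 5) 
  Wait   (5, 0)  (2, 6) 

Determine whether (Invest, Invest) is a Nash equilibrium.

At (Invest, Invest), Alice earns 5; switching to Wait would give 5, so Alice has no profitable deviation.
Bob earns 3; switching to Wait would give 5, so Bob would deviate.
Since at least one player can profitably deviate, this is not a Nash equilibrium.

No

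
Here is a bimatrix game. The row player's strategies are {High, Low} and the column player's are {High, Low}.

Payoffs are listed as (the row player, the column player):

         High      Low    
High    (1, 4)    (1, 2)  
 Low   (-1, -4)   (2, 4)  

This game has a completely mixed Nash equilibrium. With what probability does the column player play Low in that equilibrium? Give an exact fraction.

Let y be the probability that the column player plays High. In a completely mixed equilibrium, the row player must be indifferent between High and Low.
The row player's expected payoff from High is y + (1−y); from Low it is −y + 2(1−y).
Setting these equal: 1 = −3y + 2, so y = 1/3.
Therefore the column player plays Low with probability 1 − 1/3 = 2/3.

2/3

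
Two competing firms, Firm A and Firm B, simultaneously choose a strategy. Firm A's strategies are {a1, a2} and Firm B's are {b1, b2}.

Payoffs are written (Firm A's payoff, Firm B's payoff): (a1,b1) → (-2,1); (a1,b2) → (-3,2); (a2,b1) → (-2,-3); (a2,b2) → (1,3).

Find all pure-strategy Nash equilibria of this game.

(a2, b2)

(a1, b1): Firm B prefers b2 (2 > 1) — not an equilibrium.
(a1, b2): Firm A prefers a2 (1 > -3) — not an equilibrium.
(a2, b1): Firm B prefers b2 (3 > -3) — not an equilibrium.
(a2, b2): Firm A gets 1 ≥ -3 from a1, and Firm B gets 3 ≥ -3 from b1 — Nash equilibrium.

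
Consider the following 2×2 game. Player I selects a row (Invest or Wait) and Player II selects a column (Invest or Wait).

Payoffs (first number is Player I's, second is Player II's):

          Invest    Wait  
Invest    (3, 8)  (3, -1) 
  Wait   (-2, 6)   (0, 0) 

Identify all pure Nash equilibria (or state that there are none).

(Invest, Invest): Player I gets 3 ≥ -2 from Wait, and Player II gets 8 ≥ -1 from Wait — Nash equilibrium.
(Invest, Wait): Player II prefers Invest (8 > -1) — not an equilibrium.
(Wait, Invest): Player I prefers Invest (3 > -2) — not an equilibrium.
(Wait, Wait): Player I prefers Invest (3 > 0); Player II prefers Invest (6 > 0) — not an equilibrium.

(Invest, Invest)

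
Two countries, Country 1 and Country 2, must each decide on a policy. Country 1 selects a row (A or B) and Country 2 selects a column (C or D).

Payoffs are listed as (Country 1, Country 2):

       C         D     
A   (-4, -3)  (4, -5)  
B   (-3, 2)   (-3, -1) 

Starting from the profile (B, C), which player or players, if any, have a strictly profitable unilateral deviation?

Country 1 at (B, C) earns -3; deviating to A yields -4 — not better.
Country 2 earns 2; deviating to D yields -1 — not better.
Neither player can strictly improve; the profile is a Nash equilibrium.

Neither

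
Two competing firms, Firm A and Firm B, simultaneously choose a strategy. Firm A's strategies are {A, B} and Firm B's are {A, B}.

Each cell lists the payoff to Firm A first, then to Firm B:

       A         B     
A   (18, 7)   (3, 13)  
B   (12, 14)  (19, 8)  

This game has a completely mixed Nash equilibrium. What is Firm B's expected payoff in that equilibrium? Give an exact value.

First find p, the probability Firm A plays A, from Firm B's indifference between A and B: 7p + 14(1−p) = 13p + 8(1−p), giving p = 1/2.
Since Firm B is indifferent in equilibrium, Firm B's expected payoff equals the payoff from either column against (1/2, 1/2). Using A: 7(1/2) + 14(1/2) = 21/2.

21/2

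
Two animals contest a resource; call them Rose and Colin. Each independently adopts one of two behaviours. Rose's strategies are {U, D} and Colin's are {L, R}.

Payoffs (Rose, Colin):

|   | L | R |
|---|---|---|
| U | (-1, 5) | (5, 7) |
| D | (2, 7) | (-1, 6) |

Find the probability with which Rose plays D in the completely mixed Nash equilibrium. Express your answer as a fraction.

Let x be the probability that Rose plays U. In a completely mixed equilibrium, Colin must be indifferent between L and R.
Colin's expected payoff from L is 5x + 7(1−x); from R it is 7x + 6(1−x).
Setting these equal: −2x + 7 = x + 6, so x = 1/3.
Therefore Rose plays D with probability 1 − 1/3 = 2/3.

2/3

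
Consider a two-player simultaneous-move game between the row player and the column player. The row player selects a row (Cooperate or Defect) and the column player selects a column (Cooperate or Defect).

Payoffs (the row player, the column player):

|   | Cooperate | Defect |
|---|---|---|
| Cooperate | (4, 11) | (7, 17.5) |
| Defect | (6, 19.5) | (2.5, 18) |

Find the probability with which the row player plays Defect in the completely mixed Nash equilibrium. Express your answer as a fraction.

13/16

Let x be the probability that the row player plays Cooperate. In a completely mixed equilibrium, the column player must be indifferent between Cooperate and Defect.
The column player's expected payoff from Cooperate is 11x + 19.5(1−x); from Defect it is 17.5x + 18(1−x).
Setting these equal: −8.5x + 19.5 = −0.5x + 18, so x = 3/16.
Therefore the row player plays Defect with probability 1 − 3/16 = 13/16.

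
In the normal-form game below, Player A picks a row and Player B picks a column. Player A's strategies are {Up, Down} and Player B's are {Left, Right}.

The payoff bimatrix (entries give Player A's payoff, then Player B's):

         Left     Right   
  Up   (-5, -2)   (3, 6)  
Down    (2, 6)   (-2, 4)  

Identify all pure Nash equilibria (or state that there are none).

(Up, Right) and (Down, Left)

(Up, Left): Player A prefers Down (2 > -5); Player B prefers Right (6 > -2) — not an equilibrium.
(Up, Right): Player A gets 3 ≥ -2 from Down, and Player B gets 6 ≥ -2 from Left — Nash equilibrium.
(Down, Left): Player A gets 2 ≥ -5 from Up, and Player B gets 6 ≥ 4 from Right — Nash equilibrium.
(Down, Right): Player A prefers Up (3 > -2); Player B prefers Left (6 > 4) — not an equilibrium.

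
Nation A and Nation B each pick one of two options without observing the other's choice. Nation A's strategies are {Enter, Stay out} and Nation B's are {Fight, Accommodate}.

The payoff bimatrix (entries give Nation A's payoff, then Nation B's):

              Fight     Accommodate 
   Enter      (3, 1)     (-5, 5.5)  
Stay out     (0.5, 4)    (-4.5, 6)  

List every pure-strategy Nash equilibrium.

(Stay out, Accommodate)

(Enter, Fight): Nation B prefers Accommodate (5.5 > 1) — not an equilibrium.
(Enter, Accommodate): Nation A prefers Stay out (-4.5 > -5) — not an equilibrium.
(Stay out, Fight): Nation A prefers Enter (3 > 0.5); Nation B prefers Accommodate (6 > 4) — not an equilibrium.
(Stay out, Accommodate): Nation A gets -4.5 ≥ -5 from Enter, and Nation B gets 6 ≥ 4 from Fight — Nash equilibrium.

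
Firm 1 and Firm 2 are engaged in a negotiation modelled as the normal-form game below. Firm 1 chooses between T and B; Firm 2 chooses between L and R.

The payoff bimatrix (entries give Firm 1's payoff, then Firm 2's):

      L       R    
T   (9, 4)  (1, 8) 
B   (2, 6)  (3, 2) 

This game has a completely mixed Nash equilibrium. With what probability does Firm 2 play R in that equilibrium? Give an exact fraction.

7/9

Let q be the probability that Firm 2 plays L. In a completely mixed equilibrium, Firm 1 must be indifferent between T and B.
Firm 1's expected payoff from T is 9q + (1−q); from B it is 2q + 3(1−q).
Setting these equal: 8q + 1 = −q + 3, so q = 2/9.
Therefore Firm 2 plays R with probability 1 − 2/9 = 7/9.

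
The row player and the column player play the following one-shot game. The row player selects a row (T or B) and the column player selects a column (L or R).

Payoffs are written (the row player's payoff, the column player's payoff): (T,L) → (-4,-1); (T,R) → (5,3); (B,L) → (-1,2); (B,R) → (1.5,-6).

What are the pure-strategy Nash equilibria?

(T, R) and (B, L)

(T, L): the row player prefers B (-1 > -4); the column player prefers R (3 > -1) — not an equilibrium.
(T, R): the row player gets 5 ≥ 1.5 from B, and the column player gets 3 ≥ -1 from L — Nash equilibrium.
(B, L): the row player gets -1 ≥ -4 from T, and the column player gets 2 ≥ -6 from R — Nash equilibrium.
(B, R): the row player prefers T (5 > 1.5); the column player prefers L (2 > -6) — not an equilibrium.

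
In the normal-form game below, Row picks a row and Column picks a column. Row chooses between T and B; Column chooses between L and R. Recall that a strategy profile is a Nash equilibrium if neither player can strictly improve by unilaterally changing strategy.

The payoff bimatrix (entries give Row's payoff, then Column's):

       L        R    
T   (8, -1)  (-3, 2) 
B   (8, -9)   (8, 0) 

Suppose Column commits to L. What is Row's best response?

either — both T and B are best responses

Against L, Row earns 8 from T and 8 from B.
So either strategy is a best response.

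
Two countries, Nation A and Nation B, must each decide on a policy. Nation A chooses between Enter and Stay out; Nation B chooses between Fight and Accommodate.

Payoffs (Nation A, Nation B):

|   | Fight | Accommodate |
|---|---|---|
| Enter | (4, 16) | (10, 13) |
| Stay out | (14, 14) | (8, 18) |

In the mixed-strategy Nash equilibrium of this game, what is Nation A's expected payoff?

First find q, the probability Nation B plays Fight, from Nation A's indifference between Enter and Stay out: 4q + 10(1−q) = 14q + 8(1−q), giving q = 1/6.
Since Nation A is indifferent in equilibrium, Nation A's expected payoff equals the payoff from either row against (1/6, 5/6). Using Enter: 4(1/6) + 10(5/6) = 9.

9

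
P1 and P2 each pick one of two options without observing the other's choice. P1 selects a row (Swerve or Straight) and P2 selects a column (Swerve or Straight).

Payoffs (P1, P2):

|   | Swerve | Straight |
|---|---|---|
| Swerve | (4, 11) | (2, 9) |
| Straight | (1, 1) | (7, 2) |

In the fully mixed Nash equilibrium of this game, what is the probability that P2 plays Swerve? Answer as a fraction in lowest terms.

5/8

Let c be the probability that P2 plays Swerve. In a completely mixed equilibrium, P1 must be indifferent between Swerve and Straight.
P1's expected payoff from Swerve is 4c + 2(1−c); from Straight it is c + 7(1−c).
Setting these equal: 2c + 2 = −6c + 7, so c = 5/8.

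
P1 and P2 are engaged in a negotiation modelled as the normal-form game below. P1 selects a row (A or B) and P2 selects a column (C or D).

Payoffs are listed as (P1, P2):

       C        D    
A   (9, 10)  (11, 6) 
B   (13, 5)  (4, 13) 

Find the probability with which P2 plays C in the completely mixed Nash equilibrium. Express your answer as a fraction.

7/11

Let q be the probability that P2 plays C. In a completely mixed equilibrium, P1 must be indifferent between A and B.
P1's expected payoff from A is 9q + 11(1−q); from B it is 13q + 4(1−q).
Setting these equal: −2q + 11 = 9q + 4, so q = 7/11.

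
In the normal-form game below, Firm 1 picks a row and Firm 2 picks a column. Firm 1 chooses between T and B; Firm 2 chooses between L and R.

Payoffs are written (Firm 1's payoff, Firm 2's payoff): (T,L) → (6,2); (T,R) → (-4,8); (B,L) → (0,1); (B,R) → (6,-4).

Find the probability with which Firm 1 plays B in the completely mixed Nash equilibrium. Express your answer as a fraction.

6/11

Let p be the probability that Firm 1 plays T. In a completely mixed equilibrium, Firm 2 must be indifferent between L and R.
Firm 2's expected payoff from L is 2p + (1−p); from R it is 8p − 4(1−p).
Setting these equal: p + 1 = 12p − 4, so p = 5/11.
Therefore Firm 1 plays B with probability 1 − 5/11 = 6/11.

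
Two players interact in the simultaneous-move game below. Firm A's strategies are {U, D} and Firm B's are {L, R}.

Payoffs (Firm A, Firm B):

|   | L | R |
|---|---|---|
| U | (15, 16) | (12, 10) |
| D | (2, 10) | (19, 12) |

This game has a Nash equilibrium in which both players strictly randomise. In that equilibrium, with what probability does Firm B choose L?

7/20

Let q be the probability that Firm B plays L. In a completely mixed equilibrium, Firm A must be indifferent between U and D.
Firm A's expected payoff from U is 15q + 12(1−q); from D it is 2q + 19(1−q).
Setting these equal: 3q + 12 = −17q + 19, so q = 7/20.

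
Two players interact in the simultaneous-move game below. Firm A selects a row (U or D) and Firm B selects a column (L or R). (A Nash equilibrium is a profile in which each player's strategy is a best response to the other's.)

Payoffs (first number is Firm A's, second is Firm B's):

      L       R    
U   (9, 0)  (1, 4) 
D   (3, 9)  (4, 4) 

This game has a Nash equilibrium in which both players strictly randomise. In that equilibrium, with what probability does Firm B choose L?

Let q be the probability that Firm B plays L. In a completely mixed equilibrium, Firm A must be indifferent between U and D.
Firm A's expected payoff from U is 9q + (1−q); from D it is 3q + 4(1−q).
Setting these equal: 8q + 1 = −q + 4, so q = 1/3.

1/3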